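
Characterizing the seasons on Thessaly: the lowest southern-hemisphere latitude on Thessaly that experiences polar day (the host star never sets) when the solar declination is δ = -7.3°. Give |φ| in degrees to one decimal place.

|φ| = 82.7°

Polar day requires cos H₀ = −tan φ tan δ ≤ −1, i.e. tan φ tan δ ≥ 1.
The boundary is |tan φ| · |tan δ| = 1, so |φ| = 90° − |δ| = 90° − 7.3° = 82.7° in the southern hemisphere.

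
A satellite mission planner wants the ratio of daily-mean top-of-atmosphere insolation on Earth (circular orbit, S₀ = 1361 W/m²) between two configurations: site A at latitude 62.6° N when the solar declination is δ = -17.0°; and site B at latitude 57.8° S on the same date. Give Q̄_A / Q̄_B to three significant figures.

— Configuration A (φ=+62.6°):
cos H₀ = −tan(+62.6°) tan(-17.000°) = 0.5898, H₀ = 0.9400 rad.
Bracket: H₀ sin φ sin δ + cos φ cos δ sin H₀ = 0.9400×0.88782×-0.29237 + 0.46020×0.95630×0.80754 = -0.243998 + 0.355390 = 0.111392.
Q̄ = (S₀/π) × [bracket] = (1361/π) × 0.111392 = 48.257 W/m².
— Configuration B (φ=-57.8°):
cos H₀ = −tan(-57.8°) tan(-17.000°) = -0.4855, H₀ = 2.0777 rad.
Bracket: H₀ sin φ sin δ + cos φ cos δ sin H₀ = 2.0777×-0.84619×-0.29237 + 0.53288×0.95630×0.87424 = 0.514024 + 0.445507 = 0.959531.
Q̄ = (S₀/π) × [bracket] = (1361/π) × 0.959531 = 415.69 W/m².
Ratio Q̄_A / Q̄_B = 48.257 / 415.69 = 0.1161.

Q̄_A / Q̄_B ≈ 0.116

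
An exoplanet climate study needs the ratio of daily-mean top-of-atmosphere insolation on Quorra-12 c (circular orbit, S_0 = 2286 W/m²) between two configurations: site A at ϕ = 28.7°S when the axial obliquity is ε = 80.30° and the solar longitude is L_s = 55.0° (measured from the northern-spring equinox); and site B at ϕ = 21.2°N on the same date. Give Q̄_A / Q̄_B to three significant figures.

— Configuration A (ϕ=-28.7°):
Solar declination: sin δ = sin ε · sin L_s = sin 80.30° × sin 55.0° = 0.80744, so δ = +53.847°.
cos h₀ = −tan(-28.7°) tan(+53.847°) = 0.7493, h₀ = 0.7238 rad.
Bracket: h₀ sin ϕ sin δ + cos ϕ cos δ sin h₀ = 0.7238×-0.48022×0.80744 + 0.87715×0.58995×0.66221 = -0.280653 + 0.342677 = 0.062024.
Q̄ = (S_0/π) × [bracket] = (2286/π) × 0.062024 = 45.132 W/m².
— Configuration B (ϕ=+21.2°):
cos h₀ = −tan(+21.2°) tan(+53.847°) = -0.5309, h₀ = 2.1304 rad.
Bracket: h₀ sin ϕ sin δ + cos ϕ cos δ sin h₀ = 2.1304×0.36162×0.80744 + 0.93232×0.58995×0.84745 = 0.622048 + 0.466116 = 1.088164.
Q̄ = (S_0/π) × [bracket] = (2286/π) × 1.088164 = 791.81 W/m².
Ratio Q̄_A / Q̄_B = 45.132 / 791.81 = 0.05700.

Q̄_A / Q̄_B ≈ 0.0570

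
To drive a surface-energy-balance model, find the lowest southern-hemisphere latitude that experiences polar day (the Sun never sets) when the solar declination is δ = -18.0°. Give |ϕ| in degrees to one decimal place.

|ϕ| = 72.0°

Polar day requires cos h₀ = −tan ϕ tan δ ≤ −1, i.e. tan ϕ tan δ ≥ 1.
The boundary is |tan ϕ| · |tan δ| = 1, so |ϕ| = 90° − |δ| = 90° − 18.0° = 72.0° in the southern hemisphere.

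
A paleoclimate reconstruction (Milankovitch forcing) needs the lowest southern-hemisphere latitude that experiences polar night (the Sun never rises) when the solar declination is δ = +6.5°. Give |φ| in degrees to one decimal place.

|φ| = 83.5°

Polar night requires cos H₀ = −tan φ tan δ ≥ 1, i.e. tan φ tan δ ≤ −1.
The boundary is |tan φ| · |tan δ| = 1, so |φ| = 90° − |δ| = 90° − 6.5° = 83.5° in the southern hemisphere.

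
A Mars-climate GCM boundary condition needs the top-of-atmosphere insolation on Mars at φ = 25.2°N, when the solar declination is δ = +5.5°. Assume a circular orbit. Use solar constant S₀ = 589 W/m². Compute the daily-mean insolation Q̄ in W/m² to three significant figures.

Q̄ ≈ 181 W/m²

cos H₀ = −tan(+25.2°) tan(+5.500°) = -0.0453, H₀ = 1.6161 rad.
Bracket: H₀ sin φ sin δ + cos φ cos δ sin H₀ = 1.6161×0.42578×0.09585 + 0.90483×0.99540×0.99897 = 0.065955 + 0.899740 = 0.965695.
Q̄ = (S₀/π) × [bracket] = (589/π) × 0.965695 = 181.1 W/m².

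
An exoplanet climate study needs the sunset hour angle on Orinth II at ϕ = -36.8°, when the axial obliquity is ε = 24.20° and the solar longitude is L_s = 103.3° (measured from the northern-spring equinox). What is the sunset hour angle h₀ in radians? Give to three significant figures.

h₀ = 1.24 rad

Solar declination: sin δ = sin ε · sin L_s = sin 24.20° × sin 103.3° = 0.39893, so δ = +23.511°.
cos h₀ = −tan ϕ · tan δ = −tan(-36.8°) × tan(+23.511°) = 0.3255, so h₀ = 1.2393 rad = 71.01°.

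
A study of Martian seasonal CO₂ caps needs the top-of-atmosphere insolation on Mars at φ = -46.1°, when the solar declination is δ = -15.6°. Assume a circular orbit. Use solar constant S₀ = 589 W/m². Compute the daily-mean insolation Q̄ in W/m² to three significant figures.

cos H₀ = −tan(-46.1°) tan(-15.600°) = -0.2901, H₀ = 1.8652 rad.
Bracket: H₀ sin φ sin δ + cos φ cos δ sin H₀ = 1.8652×-0.72055×-0.26892 + 0.69340×0.96316×0.95699 = 0.361420 + 0.639131 = 1.000551.
Q̄ = (S₀/π) × [bracket] = (589/π) × 1.000551 = 187.6 W/m².

Q̄ ≈ 188 W/m²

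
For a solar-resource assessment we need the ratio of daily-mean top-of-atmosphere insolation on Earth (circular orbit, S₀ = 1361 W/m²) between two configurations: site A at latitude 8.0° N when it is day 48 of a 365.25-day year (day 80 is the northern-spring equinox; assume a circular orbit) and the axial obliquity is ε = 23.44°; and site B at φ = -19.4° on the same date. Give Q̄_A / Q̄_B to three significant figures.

Q̄_A / Q̄_B ≈ 0.893

— Configuration A (φ=+8.0°):
Solar longitude: λ_s = 360° × (48 − 80)/365.25 = -31.540°, i.e. -31.540° + 360° = 328.460°.
sin δ = sin 23.44° × sin 328.460° = -0.20808, so δ = -12.010°.
cos H₀ = −tan(+8.0°) tan(-12.010°) = 0.0299, H₀ = 1.5409 rad.
Bracket: H₀ sin φ sin δ + cos φ cos δ sin H₀ = 1.5409×0.13917×-0.20808 + 0.99027×0.97811×0.99955 = -0.044622 + 0.968157 = 0.923535.
Q̄ = (S₀/π) × [bracket] = (1361/π) × 0.923535 = 400.09 W/m².
— Configuration B (φ=-19.4°):
cos H₀ = −tan(-19.4°) tan(-12.010°) = -0.0749, H₀ = 1.6458 rad.
Bracket: H₀ sin φ sin δ + cos φ cos δ sin H₀ = 1.6458×-0.33216×-0.20808 + 0.94322×0.97811×0.99719 = 0.113751 + 0.919980 = 1.033731.
Q̄ = (S₀/π) × [bracket] = (1361/π) × 1.033731 = 447.83 W/m².
Ratio Q̄_A / Q̄_B = 400.09 / 447.83 = 0.8934.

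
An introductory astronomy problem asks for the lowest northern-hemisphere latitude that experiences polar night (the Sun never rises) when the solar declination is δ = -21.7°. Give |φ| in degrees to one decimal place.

|φ| = 68.3°

Polar night requires cos H₀ = −tan φ tan δ ≥ 1, i.e. tan φ tan δ ≤ −1.
The boundary is |tan φ| · |tan δ| = 1, so |φ| = 90° − |δ| = 90° − 21.7° = 68.3° in the northern hemisphere.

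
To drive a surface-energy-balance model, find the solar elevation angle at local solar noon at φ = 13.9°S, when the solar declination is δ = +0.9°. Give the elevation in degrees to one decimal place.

At local noon the hour angle is zero, so the zenith angle equals |φ − δ| = |-13.9° − (+0.900°)| = 14.800°.
Elevation = 90° − 14.800° = 75.2°.

75.2°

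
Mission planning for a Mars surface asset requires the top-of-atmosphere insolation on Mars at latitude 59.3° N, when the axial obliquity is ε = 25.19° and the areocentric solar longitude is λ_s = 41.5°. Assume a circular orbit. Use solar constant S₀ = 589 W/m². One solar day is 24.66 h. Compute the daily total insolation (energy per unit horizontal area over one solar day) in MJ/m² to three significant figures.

15.5 MJ/m²

sin δ = sin 25.19° × sin 41.5° = 0.28203, so δ = +16.381°.
cos H₀ = −tan(+59.3°) tan(+16.381°) = -0.4951, H₀ = 2.0887 rad.
Bracket: H₀ sin φ sin δ + cos φ cos δ sin H₀ = 2.0887×0.85985×0.28203 + 0.51054×0.95941×0.86885 = 0.506517 + 0.425578 = 0.932095.
Q̄ = (S₀/π) × [bracket] = (589/π) × 0.932095 = 174.75 W/m².
Daily total = Q̄ × 24.66 h × 3600 s/h = 174.75 × 24.66 × 3600 / 10⁶ = 15.51 MJ/m².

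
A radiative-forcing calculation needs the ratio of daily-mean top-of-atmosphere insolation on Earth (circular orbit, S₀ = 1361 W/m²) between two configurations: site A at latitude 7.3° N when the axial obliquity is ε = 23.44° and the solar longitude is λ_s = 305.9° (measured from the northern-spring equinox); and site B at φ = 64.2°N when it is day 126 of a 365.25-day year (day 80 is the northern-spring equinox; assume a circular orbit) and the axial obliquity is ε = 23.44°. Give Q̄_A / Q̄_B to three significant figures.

— Configuration A (φ=+7.3°):
Solar declination: sin δ = sin ε · sin λ_s = sin 23.44° × sin 305.9° = -0.32223, so δ = -18.798°.
cos H₀ = −tan(+7.3°) tan(-18.798°) = 0.0436, H₀ = 1.5272 rad.
Bracket: H₀ sin φ sin δ + cos φ cos δ sin H₀ = 1.5272×0.12706×-0.32223 + 0.99189×0.94666×0.99905 = -0.062527 + 0.938091 = 0.875564.
Q̄ = (S₀/π) × [bracket] = (1361/π) × 0.875564 = 379.31 W/m².
— Configuration B (φ=+64.2°):
Solar longitude: λ_s = 360° × (126 − 80)/365.25 = 45.339°.
sin δ = sin 23.44° × sin 45.339° = 0.28294, so δ = +16.436°.
cos H₀ = −tan(+64.2°) tan(+16.436°) = -0.6102, H₀ = 2.2271 rad.
Bracket: H₀ sin φ sin δ + cos φ cos δ sin H₀ = 2.2271×0.90032×0.28294 + 0.43523×0.95914×0.79223 = 0.567324 + 0.330714 = 0.898038.
Q̄ = (S₀/π) × [bracket] = (1361/π) × 0.898038 = 389.05 W/m².
Ratio Q̄_A / Q̄_B = 379.31 / 389.05 = 0.9750.

Q̄_A / Q̄_B ≈ 0.975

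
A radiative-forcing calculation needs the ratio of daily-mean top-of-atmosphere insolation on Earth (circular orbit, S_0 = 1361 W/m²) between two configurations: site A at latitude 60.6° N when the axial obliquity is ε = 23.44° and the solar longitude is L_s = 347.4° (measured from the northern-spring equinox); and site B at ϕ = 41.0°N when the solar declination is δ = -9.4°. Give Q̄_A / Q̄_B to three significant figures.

Q̄_A / Q̄_B ≈ 0.644

— Configuration A (ϕ=+60.6°):
Solar declination: sin δ = sin ε · sin L_s = sin 23.44° × sin 347.4° = -0.08677, so δ = -4.978°.
cos h₀ = −tan(+60.6°) tan(-4.978°) = 0.1546, h₀ = 1.4156 rad.
Bracket: h₀ sin ϕ sin δ + cos ϕ cos δ sin h₀ = 1.4156×0.87121×-0.08677 + 0.49090×0.99623×0.98798 = -0.107012 + 0.483171 = 0.376159.
Q̄ = (S_0/π) × [bracket] = (1361/π) × 0.376159 = 162.96 W/m².
— Configuration B (ϕ=+41.0°):
cos h₀ = −tan(+41.0°) tan(-9.400°) = 0.1439, h₀ = 1.4264 rad.
Bracket: h₀ sin ϕ sin δ + cos ϕ cos δ sin h₀ = 1.4264×0.65606×-0.16333 + 0.75471×0.98657×0.98959 = -0.152845 + 0.736823 = 0.583978.
Q̄ = (S_0/π) × [bracket] = (1361/π) × 0.583978 = 252.99 W/m².
Ratio Q̄_A / Q̄_B = 162.96 / 252.99 = 0.6441.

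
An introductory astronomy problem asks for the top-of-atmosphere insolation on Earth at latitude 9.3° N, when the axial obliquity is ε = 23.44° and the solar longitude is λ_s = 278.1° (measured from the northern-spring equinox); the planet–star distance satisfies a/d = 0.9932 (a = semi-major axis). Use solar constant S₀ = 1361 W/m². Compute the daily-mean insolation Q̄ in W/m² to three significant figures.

Solar declination: sin δ = sin ε · sin λ_s = sin 23.44° × sin 278.1° = -0.39382, so δ = -23.192°.
cos H₀ = −tan(+9.3°) tan(-23.192°) = 0.0702, H₀ = 1.5006 rad.
Bracket: H₀ sin φ sin δ + cos φ cos δ sin H₀ = 1.5006×0.16160×-0.39382 + 0.98686×0.91919×0.99754 = -0.095500 + 0.904880 = 0.809380.
Inverse-square distance factor (a/d)² = 0.9932² = 0.986446.
Q̄ = (S₀/π) × 0.986446 × [bracket] = (1361/π) × 0.986446 × 0.809380 = 345.9 W/m².

Q̄ ≈ 346 W/m²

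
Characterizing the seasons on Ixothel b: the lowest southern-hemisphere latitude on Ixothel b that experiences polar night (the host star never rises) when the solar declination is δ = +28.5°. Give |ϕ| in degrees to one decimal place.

|ϕ| = 61.5°

Polar night requires cos h₀ = −tan ϕ tan δ ≥ 1, i.e. tan ϕ tan δ ≤ −1.
The boundary is |tan ϕ| · |tan δ| = 1, so |ϕ| = 90° − |δ| = 90° − 28.5° = 61.5° in the southern hemisphere.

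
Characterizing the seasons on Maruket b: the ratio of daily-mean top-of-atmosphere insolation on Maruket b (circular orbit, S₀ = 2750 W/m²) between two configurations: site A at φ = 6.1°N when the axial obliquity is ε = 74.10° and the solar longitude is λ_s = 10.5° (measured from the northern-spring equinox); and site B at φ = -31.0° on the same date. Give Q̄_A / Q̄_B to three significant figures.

— Configuration A (φ=+6.1°):
Solar declination: sin δ = sin ε · sin λ_s = sin 74.10° × sin 10.5° = 0.17526, so δ = +10.094°.
cos H₀ = −tan(+6.1°) tan(+10.094°) = -0.0190, H₀ = 1.5898 rad.
Bracket: H₀ sin φ sin δ + cos φ cos δ sin H₀ = 1.5898×0.10626×0.17526 + 0.99434×0.98452×0.99982 = 0.029607 + 0.978771 = 1.008378.
Q̄ = (S₀/π) × [bracket] = (2750/π) × 1.008378 = 882.69 W/m².
— Configuration B (φ=-31.0°):
cos H₀ = −tan(-31.0°) tan(+10.094°) = 0.1070, H₀ = 1.4636 rad.
Bracket: H₀ sin φ sin δ + cos φ cos δ sin H₀ = 1.4636×-0.51504×0.17526 + 0.85717×0.98452×0.99426 = -0.132113 + 0.839057 = 0.706944.
Q̄ = (S₀/π) × [bracket] = (2750/π) × 0.706944 = 618.82 W/m².
Ratio Q̄_A / Q̄_B = 882.69 / 618.82 = 1.426.

Q̄_A / Q̄_B ≈ 1.43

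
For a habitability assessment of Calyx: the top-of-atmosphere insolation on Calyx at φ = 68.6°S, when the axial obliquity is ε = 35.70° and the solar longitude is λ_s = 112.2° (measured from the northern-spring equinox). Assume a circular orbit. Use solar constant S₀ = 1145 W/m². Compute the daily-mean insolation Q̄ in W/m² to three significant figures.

Q̄ ≈ 0.00 W/m²

Solar declination: sin δ = sin ε · sin λ_s = sin 35.70° × sin 112.2° = 0.54028, so δ = +32.703°.
cos H₀ = −tan(-68.6°) tan(+32.703°) = 1.6383 ≥ 1 ⇒ polar night, H₀ = 0 and Q̄ = 0.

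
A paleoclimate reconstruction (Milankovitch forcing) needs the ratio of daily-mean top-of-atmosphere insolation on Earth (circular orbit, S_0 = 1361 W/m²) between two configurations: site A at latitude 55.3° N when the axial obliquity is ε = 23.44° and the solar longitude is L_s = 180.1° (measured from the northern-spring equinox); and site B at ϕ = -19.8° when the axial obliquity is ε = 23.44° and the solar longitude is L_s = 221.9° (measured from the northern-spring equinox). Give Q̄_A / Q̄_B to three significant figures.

— Configuration A (ϕ=+55.3°):
Solar declination: sin δ = sin ε · sin L_s = sin 23.44° × sin 180.1° = -0.00069, so δ = -0.040°.
cos h₀ = −tan(+55.3°) tan(-0.040°) = 0.0010, h₀ = 1.5698 rad.
Bracket: h₀ sin ϕ sin δ + cos ϕ cos δ sin h₀ = 1.5698×0.82214×-0.00069 + 0.56928×1.00000×1.00000 = -0.000891 + 0.569280 = 0.568389.
Q̄ = (S_0/π) × [bracket] = (1361/π) × 0.568389 = 246.24 W/m².
— Configuration B (ϕ=-19.8°):
Solar declination: sin δ = sin ε · sin L_s = sin 23.44° × sin 221.9° = -0.26566, so δ = -15.406°.
cos h₀ = −tan(-19.8°) tan(-15.406°) = -0.0992, h₀ = 1.6702 rad.
Bracket: h₀ sin ϕ sin δ + cos ϕ cos δ sin h₀ = 1.6702×-0.33874×-0.26566 + 0.94088×0.96407×0.99507 = 0.150301 + 0.902602 = 1.052903.
Q̄ = (S_0/π) × [bracket] = (1361/π) × 1.052903 = 456.14 W/m².
Ratio Q̄_A / Q̄_B = 246.24 / 456.14 = 0.5398.

Q̄_A / Q̄_B ≈ 0.540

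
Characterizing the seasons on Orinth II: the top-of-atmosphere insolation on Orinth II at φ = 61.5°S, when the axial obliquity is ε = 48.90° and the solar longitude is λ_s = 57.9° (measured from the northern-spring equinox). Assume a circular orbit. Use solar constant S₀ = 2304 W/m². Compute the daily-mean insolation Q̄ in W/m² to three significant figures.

Q̄ ≈ 0.00 W/m²

Solar declination: sin δ = sin ε · sin λ_s = sin 48.90° × sin 57.9° = 0.63836, so δ = +39.670°.
cos H₀ = −tan(-61.5°) tan(+39.670°) = 1.5274 ≥ 1 ⇒ polar night, H₀ = 0 and Q̄ = 0.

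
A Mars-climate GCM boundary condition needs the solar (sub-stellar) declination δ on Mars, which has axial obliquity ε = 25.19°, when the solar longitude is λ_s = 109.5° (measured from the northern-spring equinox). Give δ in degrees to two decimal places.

sin δ = sin ε · sin λ_s = sin 25.19° × sin 109.5° = 0.401208.
δ = arcsin(0.401208) = +23.65°.

δ = +23.65°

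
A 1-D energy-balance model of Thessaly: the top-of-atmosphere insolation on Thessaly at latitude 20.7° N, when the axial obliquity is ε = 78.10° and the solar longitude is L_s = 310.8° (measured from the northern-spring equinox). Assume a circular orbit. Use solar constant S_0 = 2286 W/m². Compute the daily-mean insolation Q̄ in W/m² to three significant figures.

Q̄ ≈ 198 W/m²

Solar declination: sin δ = sin ε · sin L_s = sin 78.10° × sin 310.8° = -0.74073, so δ = -47.793°.
cos h₀ = −tan(+20.7°) tan(-47.793°) = 0.4166, h₀ = 1.1411 rad.
Bracket: h₀ sin ϕ sin δ + cos ϕ cos δ sin h₀ = 1.1411×0.35347×-0.74073 + 0.93544×0.67181×0.90907 = -0.298769 + 0.571294 = 0.272525.
Q̄ = (S_0/π) × [bracket] = (2286/π) × 0.272525 = 198.3 W/m².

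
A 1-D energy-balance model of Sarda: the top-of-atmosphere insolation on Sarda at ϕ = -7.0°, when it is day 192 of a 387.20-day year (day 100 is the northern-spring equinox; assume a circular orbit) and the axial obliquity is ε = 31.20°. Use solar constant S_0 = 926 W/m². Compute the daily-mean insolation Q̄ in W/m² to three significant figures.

Q̄ ≈ 222 W/m²

Solar longitude: L_s = 360° × (192 − 100)/387.20 = 85.537°.
sin δ = sin 31.20° × sin 85.537° = 0.51646, so δ = +31.095°.
cos h₀ = −tan(-7.0°) tan(+31.095°) = 0.0741, h₀ = 1.4967 rad.
Bracket: h₀ sin ϕ sin δ + cos ϕ cos δ sin h₀ = 1.4967×-0.12187×0.51646 + 0.99255×0.85631×0.99725 = -0.094204 + 0.847593 = 0.753389.
Q̄ = (S_0/π) × [bracket] = (926/π) × 0.753389 = 222.1 W/m².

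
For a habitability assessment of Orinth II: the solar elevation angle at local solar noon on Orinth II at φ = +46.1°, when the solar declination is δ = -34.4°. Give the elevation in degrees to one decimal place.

9.5°

At local noon the hour angle is zero, so the zenith angle equals |φ − δ| = |+46.1° − (-34.400°)| = 80.500°.
Elevation = 90° − 80.500° = 9.5°.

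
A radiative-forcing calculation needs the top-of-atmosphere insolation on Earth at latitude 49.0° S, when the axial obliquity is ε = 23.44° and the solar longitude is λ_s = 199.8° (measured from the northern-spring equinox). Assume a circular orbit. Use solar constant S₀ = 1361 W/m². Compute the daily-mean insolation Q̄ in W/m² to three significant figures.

Solar declination: sin δ = sin ε · sin λ_s = sin 23.44° × sin 199.8° = -0.13475, so δ = -7.744°.
cos H₀ = −tan(-49.0°) tan(-7.744°) = -0.1564, H₀ = 1.7279 rad.
Bracket: H₀ sin φ sin δ + cos φ cos δ sin H₀ = 1.7279×-0.75471×-0.13475 + 0.65606×0.99088×0.98769 = 0.175723 + 0.642074 = 0.817797.
Q̄ = (S₀/π) × [bracket] = (1361/π) × 0.817797 = 354.3 W/m².

Q̄ ≈ 354 W/m²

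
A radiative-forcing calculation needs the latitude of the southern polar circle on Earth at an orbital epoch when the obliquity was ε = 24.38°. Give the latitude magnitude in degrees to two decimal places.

65.62°

The polar circle is the lowest latitude that experiences at least one full rotation of continuous darkness at the northern-summer solstice; it lies at |ϕ| = 90° − ε = 90° − 24.38° = 65.62°.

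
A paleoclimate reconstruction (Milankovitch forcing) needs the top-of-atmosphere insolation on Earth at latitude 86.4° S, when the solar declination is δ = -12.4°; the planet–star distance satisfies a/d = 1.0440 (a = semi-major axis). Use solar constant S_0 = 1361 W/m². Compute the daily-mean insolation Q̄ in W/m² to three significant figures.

Q̄ ≈ 318 W/m²

cos h₀ = −tan(-86.4°) tan(-12.400°) = -3.4946 ≤ −1 ⇒ polar day, h₀ = π.
Bracket: h₀ sin ϕ sin δ + cos ϕ cos δ sin h₀ = 3.1416×-0.99803×-0.21474 + 0.06279×0.97667×0.00000 = 0.673298 + 0.000000 = 0.673298.
Inverse-square distance factor (a/d)² = 1.0440² = 1.089936.
Q̄ = (S_0/π) × 1.089936 × [bracket] = (1361/π) × 1.089936 × 0.673298 = 317.9 W/m².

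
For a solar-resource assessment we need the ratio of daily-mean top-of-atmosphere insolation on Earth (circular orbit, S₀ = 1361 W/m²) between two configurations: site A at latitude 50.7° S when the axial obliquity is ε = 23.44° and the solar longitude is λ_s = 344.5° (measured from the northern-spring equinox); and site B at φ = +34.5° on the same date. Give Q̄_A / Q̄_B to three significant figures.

— Configuration A (φ=-50.7°):
Solar declination: sin δ = sin ε · sin λ_s = sin 23.44° × sin 344.5° = -0.10630, so δ = -6.102°.
cos H₀ = −tan(-50.7°) tan(-6.102°) = -0.1306, H₀ = 1.7018 rad.
Bracket: H₀ sin φ sin δ + cos φ cos δ sin H₀ = 1.7018×-0.77384×-0.10630 + 0.63338×0.99433×0.99143 = 0.139989 + 0.624391 = 0.764380.
Q̄ = (S₀/π) × [bracket] = (1361/π) × 0.764380 = 331.14 W/m².
— Configuration B (φ=+34.5°):
cos H₀ = −tan(+34.5°) tan(-6.102°) = 0.0735, H₀ = 1.4973 rad.
Bracket: H₀ sin φ sin δ + cos φ cos δ sin H₀ = 1.4973×0.56641×-0.10630 + 0.82413×0.99433×0.99730 = -0.090152 + 0.817245 = 0.727093.
Q̄ = (S₀/π) × [bracket] = (1361/π) × 0.727093 = 314.99 W/m².
Ratio Q̄_A / Q̄_B = 331.14 / 314.99 = 1.051.

Q̄_A / Q̄_B ≈ 1.05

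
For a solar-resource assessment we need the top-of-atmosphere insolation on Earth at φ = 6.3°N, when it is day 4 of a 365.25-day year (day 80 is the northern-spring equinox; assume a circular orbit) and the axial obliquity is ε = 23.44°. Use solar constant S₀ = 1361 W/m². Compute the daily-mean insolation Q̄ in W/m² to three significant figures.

Solar longitude: λ_s = 360° × (4 − 80)/365.25 = -74.908°, i.e. -74.908° + 360° = 285.092°.
sin δ = sin 23.44° × sin 285.092° = -0.38407, so δ = -22.586°.
cos H₀ = −tan(+6.3°) tan(-22.586°) = 0.0459, H₀ = 1.5249 rad.
Bracket: H₀ sin φ sin δ + cos φ cos δ sin H₀ = 1.5249×0.10973×-0.38407 + 0.99396×0.92330×0.99894 = -0.064265 + 0.916750 = 0.852485.
Q̄ = (S₀/π) × [bracket] = (1361/π) × 0.852485 = 369.3 W/m².

Q̄ ≈ 369 W/m²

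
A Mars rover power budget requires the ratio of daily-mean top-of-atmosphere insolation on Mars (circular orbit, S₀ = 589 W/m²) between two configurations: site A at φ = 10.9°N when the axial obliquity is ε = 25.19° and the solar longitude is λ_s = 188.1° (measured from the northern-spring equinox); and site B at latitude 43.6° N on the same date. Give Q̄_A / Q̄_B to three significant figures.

Q̄_A / Q̄_B ≈ 1.46

— Configuration A (φ=+10.9°):
Solar declination: sin δ = sin ε · sin λ_s = sin 25.19° × sin 188.1° = -0.05997, so δ = -3.438°.
cos H₀ = −tan(+10.9°) tan(-3.438°) = 0.0116, H₀ = 1.5592 rad.
Bracket: H₀ sin φ sin δ + cos φ cos δ sin H₀ = 1.5592×0.18910×-0.05997 + 0.98196×0.99820×0.99993 = -0.017682 + 0.980124 = 0.962442.
Q̄ = (S₀/π) × [bracket] = (589/π) × 0.962442 = 180.44 W/m².
— Configuration B (φ=+43.6°):
cos H₀ = −tan(+43.6°) tan(-3.438°) = 0.0572, H₀ = 1.5136 rad.
Bracket: H₀ sin φ sin δ + cos φ cos δ sin H₀ = 1.5136×0.68962×-0.05997 + 0.72417×0.99820×0.99836 = -0.062597 + 0.721681 = 0.659084.
Q̄ = (S₀/π) × [bracket] = (589/π) × 0.659084 = 123.57 W/m².
Ratio Q̄_A / Q̄_B = 180.44 / 123.57 = 1.460.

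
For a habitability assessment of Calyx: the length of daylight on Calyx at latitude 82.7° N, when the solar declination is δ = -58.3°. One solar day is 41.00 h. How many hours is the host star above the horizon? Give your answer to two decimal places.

cos h₀ = −tan ϕ · tan δ = 12.6393 ≥ 1, so the host star never rises (polar night) and h₀ = 0.
Daylight = 2h₀/(2π) × 41.00 h = (0.0000/π) × 41.00 = 0.00 h.

0.00 h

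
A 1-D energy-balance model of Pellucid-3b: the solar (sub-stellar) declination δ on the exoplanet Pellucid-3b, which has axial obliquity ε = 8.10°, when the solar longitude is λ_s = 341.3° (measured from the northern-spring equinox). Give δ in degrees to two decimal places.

sin δ = sin ε · sin λ_s = sin 8.10° × sin 341.3° = -0.045175.
δ = arcsin(-0.045175) = -2.59°.

δ = -2.59°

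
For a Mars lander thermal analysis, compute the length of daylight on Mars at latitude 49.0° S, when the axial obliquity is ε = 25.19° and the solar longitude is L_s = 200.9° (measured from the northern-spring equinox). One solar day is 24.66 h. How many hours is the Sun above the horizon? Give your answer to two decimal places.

13.72 h

Solar declination: sin δ = sin ε · sin L_s = sin 25.19° × sin 200.9° = -0.15184, so δ = -8.733°.
cos h₀ = −tan ϕ · tan δ = −tan(-49.0°) × tan(-8.733°) = -0.1767, so h₀ = 1.7484 rad = 100.18°.
Daylight = 2h₀/(2π) × 24.66 h = (1.7484/π) × 24.66 = 13.72 h.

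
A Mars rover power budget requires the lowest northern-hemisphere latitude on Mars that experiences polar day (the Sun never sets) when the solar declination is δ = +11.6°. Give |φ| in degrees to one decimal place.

Polar day requires cos H₀ = −tan φ tan δ ≤ −1, i.e. tan φ tan δ ≥ 1.
The boundary is |tan φ| · |tan δ| = 1, so |φ| = 90° − |δ| = 90° − 11.6° = 78.4° in the northern hemisphere.

|φ| = 78.4°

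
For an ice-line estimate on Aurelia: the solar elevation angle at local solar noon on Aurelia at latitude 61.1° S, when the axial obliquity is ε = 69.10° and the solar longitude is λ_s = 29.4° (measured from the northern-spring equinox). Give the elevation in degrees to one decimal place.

1.6°

Solar declination: sin δ = sin ε · sin λ_s = sin 69.10° × sin 29.4° = 0.45860, so δ = +27.297°.
At local noon the hour angle is zero, so the zenith angle equals |φ − δ| = |-61.1° − (+27.297°)| = 88.397°.
Elevation = 90° − 88.397° = 1.6°.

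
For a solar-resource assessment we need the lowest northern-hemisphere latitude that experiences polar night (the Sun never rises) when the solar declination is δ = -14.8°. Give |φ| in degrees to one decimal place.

Polar night requires cos H₀ = −tan φ tan δ ≥ 1, i.e. tan φ tan δ ≤ −1.
The boundary is |tan φ| · |tan δ| = 1, so |φ| = 90° − |δ| = 90° − 14.8° = 75.2° in the northern hemisphere.

|φ| = 75.2°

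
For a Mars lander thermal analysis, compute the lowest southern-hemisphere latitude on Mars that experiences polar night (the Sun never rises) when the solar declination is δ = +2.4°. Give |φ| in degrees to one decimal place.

Polar night requires cos H₀ = −tan φ tan δ ≥ 1, i.e. tan φ tan δ ≤ −1.
The boundary is |tan φ| · |tan δ| = 1, so |φ| = 90° − |δ| = 90° − 2.4° = 87.6° in the southern hemisphere.

|φ| = 87.6°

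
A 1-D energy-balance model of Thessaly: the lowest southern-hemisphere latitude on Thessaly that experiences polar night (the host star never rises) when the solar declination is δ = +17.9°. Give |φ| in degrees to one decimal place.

Polar night requires cos H₀ = −tan φ tan δ ≥ 1, i.e. tan φ tan δ ≤ −1.
The boundary is |tan φ| · |tan δ| = 1, so |φ| = 90° − |δ| = 90° − 17.9° = 72.1° in the southern hemisphere.

|φ| = 72.1°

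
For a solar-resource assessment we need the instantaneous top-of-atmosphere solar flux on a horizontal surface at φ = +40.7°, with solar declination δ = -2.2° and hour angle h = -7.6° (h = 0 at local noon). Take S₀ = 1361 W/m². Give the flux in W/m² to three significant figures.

cos θ_z = sin φ sin δ + cos φ cos δ cos h = -0.025033 + 0.750921 = 0.725888.
Flux = S₀ · cos θ_z = 1361 × 0.725888 = 987.9 W/m².

988 W/m²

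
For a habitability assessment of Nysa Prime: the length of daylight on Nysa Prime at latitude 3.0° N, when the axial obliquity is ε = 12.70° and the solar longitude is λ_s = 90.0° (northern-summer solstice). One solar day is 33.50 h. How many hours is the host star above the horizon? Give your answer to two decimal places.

Solar declination: sin δ = sin ε · sin λ_s = sin 12.70° × sin 90.0° = 0.21985, so δ = +12.700°.
cos H₀ = −tan φ · tan δ = −tan(+3.0°) × tan(+12.700°) = -0.0118, so H₀ = 1.5826 rad = 90.68°.
Daylight = 2H₀/(2π) × 33.50 h = (1.5826/π) × 33.50 = 16.88 h.

16.88 h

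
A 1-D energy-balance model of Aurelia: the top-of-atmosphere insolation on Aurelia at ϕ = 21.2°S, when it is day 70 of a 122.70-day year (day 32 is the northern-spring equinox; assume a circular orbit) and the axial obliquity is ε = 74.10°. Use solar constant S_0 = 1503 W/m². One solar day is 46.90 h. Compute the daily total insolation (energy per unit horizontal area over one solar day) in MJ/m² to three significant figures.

Solar longitude: L_s = 360° × (70 − 32)/122.70 = 111.491°.
sin δ = sin 74.10° × sin 111.491° = 0.89487, so δ = +63.492°.
cos h₀ = −tan(-21.2°) tan(+63.492°) = 0.7777, h₀ = 0.6798 rad.
Bracket: h₀ sin ϕ sin δ + cos ϕ cos δ sin h₀ = 0.6798×-0.36162×0.89487 + 0.93232×0.44632×0.62865 = -0.219985 + 0.261589 = 0.041604.
Q̄ = (S_0/π) × [bracket] = (1503/π) × 0.041604 = 19.904 W/m².
Daily total = Q̄ × 46.90 h × 3600 s/h = 19.904 × 46.90 × 3600 / 10⁶ = 3.361 MJ/m².

3.36 MJ/m²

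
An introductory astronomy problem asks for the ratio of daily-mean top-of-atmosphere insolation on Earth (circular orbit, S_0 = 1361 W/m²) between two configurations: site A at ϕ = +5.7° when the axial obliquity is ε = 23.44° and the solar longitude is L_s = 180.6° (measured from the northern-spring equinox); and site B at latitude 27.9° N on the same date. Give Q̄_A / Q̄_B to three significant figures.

Q̄_A / Q̄_B ≈ 1.13

— Configuration A (ϕ=+5.7°):
Solar declination: sin δ = sin ε · sin L_s = sin 23.44° × sin 180.6° = -0.00417, so δ = -0.239°.
cos h₀ = −tan(+5.7°) tan(-0.239°) = 0.0004, h₀ = 1.5704 rad.
Bracket: h₀ sin ϕ sin δ + cos ϕ cos δ sin h₀ = 1.5704×0.09932×-0.00417 + 0.99506×0.99999×1.00000 = -0.000650 + 0.995050 = 0.994400.
Q̄ = (S_0/π) × [bracket] = (1361/π) × 0.994400 = 430.79 W/m².
— Configuration B (ϕ=+27.9°):
cos h₀ = −tan(+27.9°) tan(-0.239°) = 0.0022, h₀ = 1.5686 rad.
Bracket: h₀ sin ϕ sin δ + cos ϕ cos δ sin h₀ = 1.5686×0.46793×-0.00417 + 0.88377×0.99999×1.00000 = -0.003061 + 0.883761 = 0.880700.
Q̄ = (S_0/π) × [bracket] = (1361/π) × 0.880700 = 381.54 W/m².
Ratio Q̄_A / Q̄_B = 430.79 / 381.54 = 1.129.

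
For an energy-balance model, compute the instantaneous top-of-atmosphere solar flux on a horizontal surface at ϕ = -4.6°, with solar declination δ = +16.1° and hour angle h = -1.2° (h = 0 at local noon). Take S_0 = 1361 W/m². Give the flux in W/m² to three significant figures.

cos θ_z = sin ϕ sin δ + cos ϕ cos δ cos h = -0.022240 + 0.957474 = 0.935234.
Flux = S_0 · cos θ_z = 1361 × 0.935234 = 1273 W/m².

1.27e+03 W/m²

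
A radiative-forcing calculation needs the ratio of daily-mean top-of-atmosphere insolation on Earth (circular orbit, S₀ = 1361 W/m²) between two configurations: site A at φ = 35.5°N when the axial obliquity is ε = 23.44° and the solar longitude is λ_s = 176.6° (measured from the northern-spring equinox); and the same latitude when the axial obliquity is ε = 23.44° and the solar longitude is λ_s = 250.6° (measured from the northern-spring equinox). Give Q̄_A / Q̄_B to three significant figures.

— Configuration A (φ=+35.5°):
Solar declination: sin δ = sin ε · sin λ_s = sin 23.44° × sin 176.6° = 0.02359, so δ = +1.352°.
cos H₀ = −tan(+35.5°) tan(+1.352°) = -0.0168, H₀ = 1.5876 rad.
Bracket: H₀ sin φ sin δ + cos φ cos δ sin H₀ = 1.5876×0.58070×0.02359 + 0.81412×0.99972×0.99986 = 0.021748 + 0.813778 = 0.835526.
Q̄ = (S₀/π) × [bracket] = (1361/π) × 0.835526 = 361.97 W/m².
— Configuration B (φ=+35.5°):
Solar declination: sin δ = sin ε · sin λ_s = sin 23.44° × sin 250.6° = -0.37520, so δ = -22.037°.
cos H₀ = −tan(+35.5°) tan(-22.037°) = 0.2887, H₀ = 1.2779 rad.
Bracket: H₀ sin φ sin δ + cos φ cos δ sin H₀ = 1.2779×0.58070×-0.37520 + 0.81412×0.92694×0.95741 = -0.278427 + 0.722500 = 0.444073.
Q̄ = (S₀/π) × [bracket] = (1361/π) × 0.444073 = 192.38 W/m².
Ratio Q̄_A / Q̄_B = 361.97 / 192.38 = 1.882.

Q̄_A / Q̄_B ≈ 1.88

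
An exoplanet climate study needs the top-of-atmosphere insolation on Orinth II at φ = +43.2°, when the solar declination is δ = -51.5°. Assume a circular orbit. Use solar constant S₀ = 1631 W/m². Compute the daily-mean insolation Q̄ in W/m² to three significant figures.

Q̄ ≈ 0.00 W/m²

cos H₀ = −tan(+43.2°) tan(-51.500°) = 1.1806 ≥ 1 ⇒ polar night, H₀ = 0 and Q̄ = 0.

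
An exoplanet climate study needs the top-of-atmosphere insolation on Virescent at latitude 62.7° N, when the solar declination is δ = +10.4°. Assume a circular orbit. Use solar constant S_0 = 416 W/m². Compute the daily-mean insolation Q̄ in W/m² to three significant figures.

Q̄ ≈ 96.9 W/m²

cos h₀ = −tan(+62.7°) tan(+10.400°) = -0.3556, h₀ = 1.9343 rad.
Bracket: h₀ sin ϕ sin δ + cos ϕ cos δ sin h₀ = 1.9343×0.88862×0.18052 + 0.45865×0.98357×0.93464 = 0.310288 + 0.421630 = 0.731918.
Q̄ = (S_0/π) × [bracket] = (416/π) × 0.731918 = 96.92 W/m².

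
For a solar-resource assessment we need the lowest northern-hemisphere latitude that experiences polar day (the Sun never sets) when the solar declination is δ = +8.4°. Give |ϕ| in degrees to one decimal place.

Polar day requires cos h₀ = −tan ϕ tan δ ≤ −1, i.e. tan ϕ tan δ ≥ 1.
The boundary is |tan ϕ| · |tan δ| = 1, so |ϕ| = 90° − |δ| = 90° − 8.4° = 81.6° in the northern hemisphere.

|ϕ| = 81.6°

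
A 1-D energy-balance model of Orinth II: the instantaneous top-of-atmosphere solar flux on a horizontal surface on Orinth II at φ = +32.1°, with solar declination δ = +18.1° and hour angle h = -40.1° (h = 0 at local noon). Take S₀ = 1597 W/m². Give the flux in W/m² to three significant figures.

cos θ_z = sin φ sin δ + cos φ cos δ cos h = 0.165093 + 0.615917 = 0.781010.
Flux = S₀ · cos θ_z = 1597 × 0.781010 = 1247 W/m².

1.25e+03 W/m²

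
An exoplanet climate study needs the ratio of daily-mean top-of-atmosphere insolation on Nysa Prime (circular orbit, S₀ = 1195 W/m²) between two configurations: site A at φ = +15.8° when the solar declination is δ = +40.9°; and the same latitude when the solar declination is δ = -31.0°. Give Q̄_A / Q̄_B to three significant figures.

Q̄_A / Q̄_B ≈ 1.67

— Configuration A (φ=+15.8°):
cos H₀ = −tan(+15.8°) tan(+40.900°) = -0.2451, H₀ = 1.8184 rad.
Bracket: H₀ sin φ sin δ + cos φ cos δ sin H₀ = 1.8184×0.27228×0.65474 + 0.96222×0.75585×0.96949 = 0.324171 + 0.705104 = 1.029275.
Q̄ = (S₀/π) × [bracket] = (1195/π) × 1.029275 = 391.52 W/m².
— Configuration B (φ=+15.8°):
cos H₀ = −tan(+15.8°) tan(-31.000°) = 0.1700, H₀ = 1.3999 rad.
Bracket: H₀ sin φ sin δ + cos φ cos δ sin H₀ = 1.3999×0.27228×-0.51504 + 0.96222×0.85717×0.98544 = -0.196315 + 0.812777 = 0.616462.
Q̄ = (S₀/π) × [bracket] = (1195/π) × 0.616462 = 234.49 W/m².
Ratio Q̄_A / Q̄_B = 391.52 / 234.49 = 1.670.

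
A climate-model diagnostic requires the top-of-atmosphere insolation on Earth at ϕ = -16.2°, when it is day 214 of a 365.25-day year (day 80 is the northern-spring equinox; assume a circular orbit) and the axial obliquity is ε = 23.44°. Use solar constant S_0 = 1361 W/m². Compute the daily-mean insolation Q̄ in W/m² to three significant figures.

Solar longitude: L_s = 360° × (214 − 80)/365.25 = 132.074°.
sin δ = sin 23.44° × sin 132.074° = 0.29527, so δ = +17.174°.
cos h₀ = −tan(-16.2°) tan(+17.174°) = 0.0898, h₀ = 1.4809 rad.
Bracket: h₀ sin ϕ sin δ + cos ϕ cos δ sin h₀ = 1.4809×-0.27899×0.29527 + 0.96029×0.95541×0.99596 = -0.121993 + 0.913764 = 0.791771.
Q̄ = (S_0/π) × [bracket] = (1361/π) × 0.791771 = 343.0 W/m².

Q̄ ≈ 343 W/m²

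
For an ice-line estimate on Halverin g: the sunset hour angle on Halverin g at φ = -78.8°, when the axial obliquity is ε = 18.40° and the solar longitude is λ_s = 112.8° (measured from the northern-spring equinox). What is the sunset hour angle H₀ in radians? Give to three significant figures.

H₀ = 0.00 rad

Solar declination: sin δ = sin ε · sin λ_s = sin 18.40° × sin 112.8° = 0.29099, so δ = +16.917°.
cos H₀ = −tan φ · tan δ = 1.5361 ≥ 1, so the host star never rises (polar night) and H₀ = 0.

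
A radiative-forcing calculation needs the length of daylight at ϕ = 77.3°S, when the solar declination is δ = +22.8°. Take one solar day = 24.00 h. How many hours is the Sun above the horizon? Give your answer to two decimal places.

0.00 h

cos h₀ = −tan ϕ · tan δ = 1.8653 ≥ 1, so the Sun never rises (polar night) and h₀ = 0.
Daylight = 2h₀/(2π) × 24.00 h = (0.0000/π) × 24.00 = 0.00 h.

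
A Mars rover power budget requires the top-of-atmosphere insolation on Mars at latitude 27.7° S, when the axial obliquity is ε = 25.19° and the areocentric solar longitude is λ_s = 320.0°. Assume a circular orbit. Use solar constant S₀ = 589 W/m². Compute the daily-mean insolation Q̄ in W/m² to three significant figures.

Q̄ ≈ 199 W/m²

sin δ = sin 25.19° × sin 320.0° = -0.27358, so δ = -15.878°.
cos H₀ = −tan(-27.7°) tan(-15.878°) = -0.1493, H₀ = 1.7207 rad.
Bracket: H₀ sin φ sin δ + cos φ cos δ sin H₀ = 1.7207×-0.46484×-0.27358 + 0.88539×0.96185×0.98879 = 0.218823 + 0.842066 = 1.060889.
Q̄ = (S₀/π) × [bracket] = (589/π) × 1.060889 = 198.9 W/m².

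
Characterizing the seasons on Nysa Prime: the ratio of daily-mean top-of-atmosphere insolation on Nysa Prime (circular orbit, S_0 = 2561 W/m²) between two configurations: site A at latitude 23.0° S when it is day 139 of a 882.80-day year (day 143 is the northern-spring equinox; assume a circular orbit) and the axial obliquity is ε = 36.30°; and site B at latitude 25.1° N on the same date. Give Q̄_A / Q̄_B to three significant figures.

— Configuration A (ϕ=-23.0°):
Solar longitude: L_s = 360° × (139 − 143)/882.80 = -1.631°, i.e. -1.631° + 360° = 358.369°.
sin δ = sin 36.30° × sin 358.369° = -0.01685, so δ = -0.966°.
cos h₀ = −tan(-23.0°) tan(-0.966°) = -0.0072, h₀ = 1.5780 rad.
Bracket: h₀ sin ϕ sin δ + cos ϕ cos δ sin h₀ = 1.5780×-0.39073×-0.01685 + 0.92050×0.99986×0.99997 = 0.010389 + 0.920344 = 0.930733.
Q̄ = (S_0/π) × [bracket] = (2561/π) × 0.930733 = 758.73 W/m².
— Configuration B (ϕ=+25.1°):
cos h₀ = −tan(+25.1°) tan(-0.966°) = 0.0079, h₀ = 1.5629 rad.
Bracket: h₀ sin ϕ sin δ + cos ϕ cos δ sin h₀ = 1.5629×0.42420×-0.01685 + 0.90557×0.99986×0.99997 = -0.011171 + 0.905416 = 0.894245.
Q̄ = (S_0/π) × [bracket] = (2561/π) × 0.894245 = 728.98 W/m².
Ratio Q̄_A / Q̄_B = 758.73 / 728.98 = 1.041.

Q̄_A / Q̄_B ≈ 1.04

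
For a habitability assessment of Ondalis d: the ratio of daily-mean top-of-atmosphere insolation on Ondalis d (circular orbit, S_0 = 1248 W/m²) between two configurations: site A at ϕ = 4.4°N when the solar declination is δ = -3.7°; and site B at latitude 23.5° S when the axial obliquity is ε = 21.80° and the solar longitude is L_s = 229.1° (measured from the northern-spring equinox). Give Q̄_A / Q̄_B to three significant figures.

— Configuration A (ϕ=+4.4°):
cos h₀ = −tan(+4.4°) tan(-3.700°) = 0.0050, h₀ = 1.5658 rad.
Bracket: h₀ sin ϕ sin δ + cos ϕ cos δ sin h₀ = 1.5658×0.07672×-0.06453 + 0.99705×0.99792×0.99999 = -0.007752 + 0.994966 = 0.987214.
Q̄ = (S_0/π) × [bracket] = (1248/π) × 0.987214 = 392.17 W/m².
— Configuration B (ϕ=-23.5°):
Solar declination: sin δ = sin ε · sin L_s = sin 21.80° × sin 229.1° = -0.28070, so δ = -16.302°.
cos h₀ = −tan(-23.5°) tan(-16.302°) = -0.1272, h₀ = 1.6983 rad.
Bracket: h₀ sin ϕ sin δ + cos ϕ cos δ sin h₀ = 1.6983×-0.39875×-0.28070 + 0.91706×0.95980×0.99188 = 0.190089 + 0.873047 = 1.063136.
Q̄ = (S_0/π) × [bracket] = (1248/π) × 1.063136 = 422.33 W/m².
Ratio Q̄_A / Q̄_B = 392.17 / 422.33 = 0.9286.

Q̄_A / Q̄_B ≈ 0.929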